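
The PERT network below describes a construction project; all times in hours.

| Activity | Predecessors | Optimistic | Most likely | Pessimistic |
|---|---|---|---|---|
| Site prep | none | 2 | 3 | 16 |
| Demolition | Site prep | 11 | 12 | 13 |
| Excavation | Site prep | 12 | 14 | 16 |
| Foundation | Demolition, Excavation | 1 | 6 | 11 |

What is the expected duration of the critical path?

te_Site prep = (2 + 4·3 + 16)/6 = 30/6 = 5
te_Demolition = (11 + 4·12 + 13)/6 = 72/6 = 12
te_Excavation = (12 + 4·14 + 16)/6 = 84/6 = 14
te_Foundation = (1 + 4·6 + 11)/6 = 36/6 = 6

Forward pass:
ES_Site prep = 0; EF_Site prep = 5
ES_Demolition = 5; EF_Demolition = 5+12 = 17
ES_Excavation = 5; EF_Excavation = 5+14 = 19
ES_Foundation = max(EF_Demolition=17, EF_Excavation=19) = 19; EF_Foundation = 19+6 = 25
Expected project duration μ = 25 hours. Critical path: Site prep → Excavation → Foundation.

25 hours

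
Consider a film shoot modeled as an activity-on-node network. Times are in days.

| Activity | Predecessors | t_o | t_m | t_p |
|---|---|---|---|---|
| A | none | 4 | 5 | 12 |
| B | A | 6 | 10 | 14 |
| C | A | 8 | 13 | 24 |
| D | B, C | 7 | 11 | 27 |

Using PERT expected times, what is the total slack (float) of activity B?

4 days

te_A = (4 + 4·5 + 12)/6 = 36/6 = 6
te_B = (6 + 4·10 + 14)/6 = 60/6 = 10
te_C = (8 + 4·13 + 24)/6 = 84/6 = 14
te_D = (7 + 4·11 + 27)/6 = 78/6 = 13

Forward pass:
ES_A = 0; EF_A = 6
ES_B = 6; EF_B = 6+10 = 16
ES_C = 6; EF_C = 6+14 = 20
ES_D = max(EF_B=16, EF_C=20) = 20; EF_D = 20+13 = 33
Expected project duration μ = 33 days. Critical path: A → C → D.

Backward pass:
LF_D = 33; LS_D = 33−13 = 20
LF_C = LS_D = 20; LS_C = 20−14 = 6
LF_B = LS_D = 20; LS_B = 20−10 = 10
LF_A = min(LS_B=10, LS_C=6) = 6; LS_A = 6−6 = 0
Slack_B = LS_B − ES_B = 10 − 6 = 4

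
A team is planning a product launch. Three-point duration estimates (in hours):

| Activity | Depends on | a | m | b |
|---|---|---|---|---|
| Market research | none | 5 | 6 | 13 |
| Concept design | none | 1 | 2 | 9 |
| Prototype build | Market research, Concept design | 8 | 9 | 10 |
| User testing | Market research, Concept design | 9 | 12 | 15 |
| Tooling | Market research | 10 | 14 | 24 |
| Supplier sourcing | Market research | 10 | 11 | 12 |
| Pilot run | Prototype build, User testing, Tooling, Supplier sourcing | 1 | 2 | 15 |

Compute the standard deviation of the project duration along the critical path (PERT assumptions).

te_Market research = (5 + 4·6 + 13)/6 = 42/6 = 7; σ²_Market research = ((13−5)/6)² = 1.778
te_Concept design = (1 + 4·2 + 9)/6 = 18/6 = 3; σ²_Concept design = ((9−1)/6)² = 1.778
te_Prototype build = (8 + 4·9 + 10)/6 = 54/6 = 9; σ²_Prototype build = ((10−8)/6)² = 0.111
te_User testing = (9 + 4·12 + 15)/6 = 72/6 = 12; σ²_User testing = ((15−9)/6)² = 1.000
te_Tooling = (10 + 4·14 + 24)/6 = 90/6 = 15; σ²_Tooling = ((24−10)/6)² = 5.444
te_Supplier sourcing = (10 + 4·11 + 12)/6 = 66/6 = 11; σ²_Supplier sourcing = ((12−10)/6)² = 0.111
te_Pilot run = (1 + 4·2 + 15)/6 = 24/6 = 4; σ²_Pilot run = ((15−1)/6)² = 5.444

Forward pass:
ES_Market research = 0; EF_Market research = 7
ES_Concept design = 0; EF_Concept design = 3
ES_Prototype build = max(EF_Market research=7, EF_Concept design=3) = 7; EF_Prototype build = 7+9 = 16
ES_User testing = max(EF_Market research=7, EF_Concept design=3) = 7; EF_User testing = 7+12 = 19
ES_Tooling = 7; EF_Tooling = 7+15 = 22
ES_Supplier sourcing = 7; EF_Supplier sourcing = 7+11 = 18
ES_Pilot run = max(EF_Prototype build=16, EF_User testing=19, EF_Tooling=22, EF_Supplier sourcing=18) = 22; EF_Pilot run = 22+4 = 26
Expected project duration μ = 26 hours. Critical path: Market research → Tooling → Pilot run.

Variance along critical path = 1.778 + 5.444 + 5.444 = 12.667
σ = √12.667 = 3.559 hours

3.56 hours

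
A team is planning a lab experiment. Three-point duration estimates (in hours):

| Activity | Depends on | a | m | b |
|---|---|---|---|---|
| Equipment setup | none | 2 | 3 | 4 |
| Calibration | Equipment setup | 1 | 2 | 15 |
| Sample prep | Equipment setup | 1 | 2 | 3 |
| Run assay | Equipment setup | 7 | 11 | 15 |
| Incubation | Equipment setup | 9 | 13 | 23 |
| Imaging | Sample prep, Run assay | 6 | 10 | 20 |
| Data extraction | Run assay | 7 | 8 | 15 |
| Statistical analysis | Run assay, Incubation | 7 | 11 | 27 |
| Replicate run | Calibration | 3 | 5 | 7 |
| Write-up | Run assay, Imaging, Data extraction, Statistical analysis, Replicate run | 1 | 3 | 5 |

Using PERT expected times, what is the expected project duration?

33 hours

te_Equipment setup = (2 + 4·3 + 4)/6 = 18/6 = 3
te_Calibration = (1 + 4·2 + 15)/6 = 24/6 = 4
te_Sample prep = (1 + 4·2 + 3)/6 = 12/6 = 2
te_Run assay = (7 + 4·11 + 15)/6 = 66/6 = 11
te_Incubation = (9 + 4·13 + 23)/6 = 84/6 = 14
te_Imaging = (6 + 4·10 + 20)/6 = 66/6 = 11
te_Data extraction = (7 + 4·8 + 15)/6 = 54/6 = 9
te_Statistical analysis = (7 + 4·11 + 27)/6 = 78/6 = 13
te_Replicate run = (3 + 4·5 + 7)/6 = 30/6 = 5
te_Write-up = (1 + 4·3 + 5)/6 = 18/6 = 3

Forward pass:
ES_Equipment setup = 0; EF_Equipment setup = 3
ES_Calibration = 3; EF_Calibration = 3+4 = 7
ES_Sample prep = 3; EF_Sample prep = 3+2 = 5
ES_Run assay = 3; EF_Run assay = 3+11 = 14
ES_Incubation = 3; EF_Incubation = 3+14 = 17
ES_Imaging = max(EF_Sample prep=5, EF_Run assay=14) = 14; EF_Imaging = 14+11 = 25
ES_Data extraction = 14; EF_Data extraction = 14+9 = 23
ES_Statistical analysis = max(EF_Run assay=14, EF_Incubation=17) = 17; EF_Statistical analysis = 17+13 = 30
ES_Replicate run = 7; EF_Replicate run = 7+5 = 12
ES_Write-up = max(EF_Run assay=14, EF_Imaging=25, EF_Data extraction=23, EF_Statistical analysis=30, EF_Replicate run=12) = 30; EF_Write-up = 30+3 = 33
Expected project duration μ = 33 hours. Critical path: Equipment setup → Incubation → Statistical analysis → Write-up.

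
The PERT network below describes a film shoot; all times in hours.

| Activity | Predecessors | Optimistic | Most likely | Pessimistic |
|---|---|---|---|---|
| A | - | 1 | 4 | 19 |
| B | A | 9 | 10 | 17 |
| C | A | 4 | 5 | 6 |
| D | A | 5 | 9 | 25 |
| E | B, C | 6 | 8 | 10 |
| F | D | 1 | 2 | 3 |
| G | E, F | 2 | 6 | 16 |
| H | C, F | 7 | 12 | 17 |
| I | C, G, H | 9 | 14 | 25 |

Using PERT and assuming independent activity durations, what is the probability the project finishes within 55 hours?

te_A = (1 + 4·4 + 19)/6 = 36/6 = 6; σ²_A = ((19−1)/6)² = 9.000
te_B = (9 + 4·10 + 17)/6 = 66/6 = 11; σ²_B = ((17−9)/6)² = 1.778
te_C = (4 + 4·5 + 6)/6 = 30/6 = 5; σ²_C = ((6−4)/6)² = 0.111
te_D = (5 + 4·9 + 25)/6 = 66/6 = 11; σ²_D = ((25−5)/6)² = 11.111
te_E = (6 + 4·8 + 10)/6 = 48/6 = 8; σ²_E = ((10−6)/6)² = 0.444
te_F = (1 + 4·2 + 3)/6 = 12/6 = 2; σ²_F = ((3−1)/6)² = 0.111
te_G = (2 + 4·6 + 16)/6 = 42/6 = 7; σ²_G = ((16−2)/6)² = 5.444
te_H = (7 + 4·12 + 17)/6 = 72/6 = 12; σ²_H = ((17−7)/6)² = 2.778
te_I = (9 + 4·14 + 25)/6 = 90/6 = 15; σ²_I = ((25−9)/6)² = 7.111

Forward pass:
ES_A = 0; EF_A = 6
ES_B = 6; EF_B = 6+11 = 17
ES_C = 6; EF_C = 6+5 = 11
ES_D = 6; EF_D = 6+11 = 17
ES_E = max(EF_B=17, EF_C=11) = 17; EF_E = 17+8 = 25
ES_F = 17; EF_F = 17+2 = 19
ES_G = max(EF_E=25, EF_F=19) = 25; EF_G = 25+7 = 32
ES_H = max(EF_C=11, EF_F=19) = 19; EF_H = 19+12 = 31
ES_I = max(EF_C=11, EF_G=32, EF_H=31) = 32; EF_I = 32+15 = 47
Expected project duration μ = 47 hours. Critical path: A → B → E → G → I.

Variance along critical path = 9.000 + 1.778 + 0.444 + 5.444 + 7.111 = 23.778; σ = √23.778 = 4.876 hours.
Z = (55 − 47) / 4.876 = 1.641
P(T ≤ 55) = Φ(1.641) ≈ 0.950

0.950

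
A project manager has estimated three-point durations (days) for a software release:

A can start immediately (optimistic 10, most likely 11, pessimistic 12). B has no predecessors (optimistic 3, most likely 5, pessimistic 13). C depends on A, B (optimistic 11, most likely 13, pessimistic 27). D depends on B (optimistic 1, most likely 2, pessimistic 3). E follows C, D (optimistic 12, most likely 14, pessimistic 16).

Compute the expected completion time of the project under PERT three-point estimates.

te_A = (10 + 4·11 + 12)/6 = 66/6 = 11
te_B = (3 + 4·5 + 13)/6 = 36/6 = 6
te_C = (11 + 4·13 + 27)/6 = 90/6 = 15
te_D = (1 + 4·2 + 3)/6 = 12/6 = 2
te_E = (12 + 4·14 + 16)/6 = 84/6 = 14

Forward pass:
ES_A = 0; EF_A = 11
ES_B = 0; EF_B = 6
ES_C = max(EF_A=11, EF_B=6) = 11; EF_C = 11+15 = 26
ES_D = 6; EF_D = 6+2 = 8
ES_E = max(EF_C=26, EF_D=8) = 26; EF_E = 26+14 = 40
Expected project duration μ = 40 days. Critical path: A → C → E.

40 days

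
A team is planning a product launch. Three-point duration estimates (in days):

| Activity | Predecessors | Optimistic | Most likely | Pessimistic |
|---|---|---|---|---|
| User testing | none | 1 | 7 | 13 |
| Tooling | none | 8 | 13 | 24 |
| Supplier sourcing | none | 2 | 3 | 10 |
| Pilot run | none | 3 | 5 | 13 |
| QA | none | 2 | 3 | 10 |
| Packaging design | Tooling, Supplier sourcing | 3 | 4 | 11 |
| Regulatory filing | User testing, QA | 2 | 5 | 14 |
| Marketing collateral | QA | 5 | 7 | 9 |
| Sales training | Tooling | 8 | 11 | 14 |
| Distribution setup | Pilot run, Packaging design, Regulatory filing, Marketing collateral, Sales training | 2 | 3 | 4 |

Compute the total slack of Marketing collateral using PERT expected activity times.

te_User testing = (1 + 4·7 + 13)/6 = 42/6 = 7
te_Tooling = (8 + 4·13 + 24)/6 = 84/6 = 14
te_Supplier sourcing = (2 + 4·3 + 10)/6 = 24/6 = 4
te_Pilot run = (3 + 4·5 + 13)/6 = 36/6 = 6
te_QA = (2 + 4·3 + 10)/6 = 24/6 = 4
te_Packaging design = (3 + 4·4 + 11)/6 = 30/6 = 5
te_Regulatory filing = (2 + 4·5 + 14)/6 = 36/6 = 6
te_Marketing collateral = (5 + 4·7 + 9)/6 = 42/6 = 7
te_Sales training = (8 + 4·11 + 14)/6 = 66/6 = 11
te_Distribution setup = (2 + 4·3 + 4)/6 = 18/6 = 3

Forward pass:
ES_User testing = 0; EF_User testing = 7
ES_Tooling = 0; EF_Tooling = 14
ES_Supplier sourcing = 0; EF_Supplier sourcing = 4
ES_Pilot run = 0; EF_Pilot run = 6
ES_QA = 0; EF_QA = 4
ES_Packaging design = max(EF_Tooling=14, EF_Supplier sourcing=4) = 14; EF_Packaging design = 14+5 = 19
ES_Regulatory filing = max(EF_User testing=7, EF_QA=4) = 7; EF_Regulatory filing = 7+6 = 13
ES_Marketing collateral = 4; EF_Marketing collateral = 4+7 = 11
ES_Sales training = 14; EF_Sales training = 14+11 = 25
ES_Distribution setup = max(EF_Pilot run=6, EF_Packaging design=19, EF_Regulatory filing=13, EF_Marketing collateral=11, EF_Sales training=25) = 25; EF_Distribution setup = 25+3 = 28
Expected project duration μ = 28 days. Critical path: Tooling → Sales training → Distribution setup.

Backward pass:
LF_Distribution setup = 28; LS_Distribution setup = 28−3 = 25
LF_Sales training = LS_Distribution setup = 25; LS_Sales training = 25−11 = 14
LF_Marketing collateral = LS_Distribution setup = 25; LS_Marketing collateral = 25−7 = 18
LF_Regulatory filing = LS_Distribution setup = 25; LS_Regulatory filing = 25−6 = 19
LF_Packaging design = LS_Distribution setup = 25; LS_Packaging design = 25−5 = 20
LF_QA = min(LS_Regulatory filing=19, LS_Marketing collateral=18) = 18; LS_QA = 18−4 = 14
LF_Pilot run = LS_Distribution setup = 25; LS_Pilot run = 25−6 = 19
LF_Supplier sourcing = LS_Packaging design = 20; LS_Supplier sourcing = 20−4 = 16
LF_Tooling = min(LS_Packaging design=20, LS_Sales training=14) = 14; LS_Tooling = 14−14 = 0
LF_User testing = LS_Regulatory filing = 19; LS_User testing = 19−7 = 12
Slack_Marketing collateral = LS_Marketing collateral − ES_Marketing collateral = 18 − 4 = 14

14 days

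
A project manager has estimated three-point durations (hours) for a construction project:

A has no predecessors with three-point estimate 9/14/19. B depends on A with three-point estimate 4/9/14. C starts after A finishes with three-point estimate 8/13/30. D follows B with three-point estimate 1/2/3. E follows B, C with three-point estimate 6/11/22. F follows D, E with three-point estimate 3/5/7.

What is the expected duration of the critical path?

te_A = (9 + 4·14 + 19)/6 = 84/6 = 14
te_B = (4 + 4·9 + 14)/6 = 54/6 = 9
te_C = (8 + 4·13 + 30)/6 = 90/6 = 15
te_D = (1 + 4·2 + 3)/6 = 12/6 = 2
te_E = (6 + 4·11 + 22)/6 = 72/6 = 12
te_F = (3 + 4·5 + 7)/6 = 30/6 = 5

Forward pass:
ES_A = 0; EF_A = 14
ES_B = 14; EF_B = 14+9 = 23
ES_C = 14; EF_C = 14+15 = 29
ES_D = 23; EF_D = 23+2 = 25
ES_E = max(EF_B=23, EF_C=29) = 29; EF_E = 29+12 = 41
ES_F = max(EF_D=25, EF_E=41) = 41; EF_F = 41+5 = 46
Expected project duration μ = 46 hours. Critical path: A → C → E → F.

46 hours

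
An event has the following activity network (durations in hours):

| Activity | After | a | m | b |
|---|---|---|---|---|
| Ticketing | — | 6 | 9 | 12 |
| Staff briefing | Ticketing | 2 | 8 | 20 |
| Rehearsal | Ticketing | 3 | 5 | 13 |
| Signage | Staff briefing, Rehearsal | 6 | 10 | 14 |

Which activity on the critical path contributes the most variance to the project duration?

Staff briefing

te_Ticketing = (6 + 4·9 + 12)/6 = 54/6 = 9; σ²_Ticketing = ((12−6)/6)² = 1.000
te_Staff briefing = (2 + 4·8 + 20)/6 = 54/6 = 9; σ²_Staff briefing = ((20−2)/6)² = 9.000
te_Rehearsal = (3 + 4·5 + 13)/6 = 36/6 = 6; σ²_Rehearsal = ((13−3)/6)² = 2.778
te_Signage = (6 + 4·10 + 14)/6 = 60/6 = 10; σ²_Signage = ((14−6)/6)² = 1.778

Forward pass:
ES_Ticketing = 0; EF_Ticketing = 9
ES_Staff briefing = 9; EF_Staff briefing = 9+9 = 18
ES_Rehearsal = 9; EF_Rehearsal = 9+6 = 15
ES_Signage = max(EF_Staff briefing=18, EF_Rehearsal=15) = 18; EF_Signage = 18+10 = 28
Expected project duration μ = 28 hours. Critical path: Ticketing → Staff briefing → Signage.

Variances on critical path: σ²_Ticketing=1.000, σ²_Staff briefing=9.000, σ²_Signage=1.778.
Largest is σ²_Staff briefing = 9.000.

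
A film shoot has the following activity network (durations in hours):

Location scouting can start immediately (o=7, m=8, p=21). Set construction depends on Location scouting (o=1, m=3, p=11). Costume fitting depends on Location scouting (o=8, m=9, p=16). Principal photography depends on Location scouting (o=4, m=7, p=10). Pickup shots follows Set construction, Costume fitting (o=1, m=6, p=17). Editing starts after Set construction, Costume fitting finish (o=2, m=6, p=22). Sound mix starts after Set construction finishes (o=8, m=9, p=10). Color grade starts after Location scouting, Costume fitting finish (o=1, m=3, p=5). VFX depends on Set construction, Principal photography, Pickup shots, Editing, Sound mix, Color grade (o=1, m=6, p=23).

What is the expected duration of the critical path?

36 hours

te_Location scouting = (7 + 4·8 + 21)/6 = 60/6 = 10
te_Set construction = (1 + 4·3 + 11)/6 = 24/6 = 4
te_Costume fitting = (8 + 4·9 + 16)/6 = 60/6 = 10
te_Principal photography = (4 + 4·7 + 10)/6 = 42/6 = 7
te_Pickup shots = (1 + 4·6 + 17)/6 = 42/6 = 7
te_Editing = (2 + 4·6 + 22)/6 = 48/6 = 8
te_Sound mix = (8 + 4·9 + 10)/6 = 54/6 = 9
te_Color grade = (1 + 4·3 + 5)/6 = 18/6 = 3
te_VFX = (1 + 4·6 + 23)/6 = 48/6 = 8

Forward pass:
ES_Location scouting = 0; EF_Location scouting = 10
ES_Set construction = 10; EF_Set construction = 10+4 = 14
ES_Costume fitting = 10; EF_Costume fitting = 10+10 = 20
ES_Principal photography = 10; EF_Principal photography = 10+7 = 17
ES_Pickup shots = max(EF_Set construction=14, EF_Costume fitting=20) = 20; EF_Pickup shots = 20+7 = 27
ES_Editing = max(EF_Set construction=14, EF_Costume fitting=20) = 20; EF_Editing = 20+8 = 28
ES_Sound mix = 14; EF_Sound mix = 14+9 = 23
ES_Color grade = max(EF_Location scouting=10, EF_Costume fitting=20) = 20; EF_Color grade = 20+3 = 23
ES_VFX = max(EF_Set construction=14, EF_Principal photography=17, EF_Pickup shots=27, EF_Editing=28, EF_Sound mix=23, EF_Color grade=23) = 28; EF_VFX = 28+8 = 36
Expected project duration μ = 36 hours. Critical path: Location scouting → Costume fitting → Editing → VFX.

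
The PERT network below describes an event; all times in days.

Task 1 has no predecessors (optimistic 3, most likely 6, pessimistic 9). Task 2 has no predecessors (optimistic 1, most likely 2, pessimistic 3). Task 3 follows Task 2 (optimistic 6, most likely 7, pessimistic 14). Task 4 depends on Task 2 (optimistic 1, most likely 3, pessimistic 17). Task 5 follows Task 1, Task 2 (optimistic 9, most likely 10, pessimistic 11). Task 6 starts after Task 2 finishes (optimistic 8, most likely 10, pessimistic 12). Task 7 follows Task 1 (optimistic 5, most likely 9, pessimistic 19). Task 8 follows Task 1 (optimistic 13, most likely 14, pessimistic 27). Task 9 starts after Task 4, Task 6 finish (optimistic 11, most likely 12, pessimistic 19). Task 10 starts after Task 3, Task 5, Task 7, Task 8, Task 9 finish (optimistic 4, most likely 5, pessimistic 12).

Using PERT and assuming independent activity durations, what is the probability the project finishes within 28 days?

te_Task 1 = (3 + 4·6 + 9)/6 = 36/6 = 6; σ²_Task 1 = ((9−3)/6)² = 1.000
te_Task 2 = (1 + 4·2 + 3)/6 = 12/6 = 2; σ²_Task 2 = ((3−1)/6)² = 0.111
te_Task 3 = (6 + 4·7 + 14)/6 = 48/6 = 8; σ²_Task 3 = ((14−6)/6)² = 1.778
te_Task 4 = (1 + 4·3 + 17)/6 = 30/6 = 5; σ²_Task 4 = ((17−1)/6)² = 7.111
te_Task 5 = (9 + 4·10 + 11)/6 = 60/6 = 10; σ²_Task 5 = ((11−9)/6)² = 0.111
te_Task 6 = (8 + 4·10 + 12)/6 = 60/6 = 10; σ²_Task 6 = ((12−8)/6)² = 0.444
te_Task 7 = (5 + 4·9 + 19)/6 = 60/6 = 10; σ²_Task 7 = ((19−5)/6)² = 5.444
te_Task 8 = (13 + 4·14 + 27)/6 = 96/6 = 16; σ²_Task 8 = ((27−13)/6)² = 5.444
te_Task 9 = (11 + 4·12 + 19)/6 = 78/6 = 13; σ²_Task 9 = ((19−11)/6)² = 1.778
te_Task 10 = (4 + 4·5 + 12)/6 = 36/6 = 6; σ²_Task 10 = ((12−4)/6)² = 1.778

Forward pass:
ES_Task 1 = 0; EF_Task 1 = 6
ES_Task 2 = 0; EF_Task 2 = 2
ES_Task 3 = 2; EF_Task 3 = 2+8 = 10
ES_Task 4 = 2; EF_Task 4 = 2+5 = 7
ES_Task 5 = max(EF_Task 1=6, EF_Task 2=2) = 6; EF_Task 5 = 6+10 = 16
ES_Task 6 = 2; EF_Task 6 = 2+10 = 12
ES_Task 7 = 6; EF_Task 7 = 6+10 = 16
ES_Task 8 = 6; EF_Task 8 = 6+16 = 22
ES_Task 9 = max(EF_Task 4=7, EF_Task 6=12) = 12; EF_Task 9 = 12+13 = 25
ES_Task 10 = max(EF_Task 3=10, EF_Task 5=16, EF_Task 7=16, EF_Task 8=22, EF_Task 9=25) = 25; EF_Task 10 = 25+6 = 31
Expected project duration μ = 31 days. Critical path: Task 2 → Task 6 → Task 9 → Task 10.

Variance along critical path = 0.111 + 0.444 + 1.778 + 1.778 = 4.111; σ = √4.111 = 2.028 days.
Z = (28 − 31) / 2.028 = -1.480
P(T ≤ 28) = Φ(-1.480) ≈ 0.069

0.069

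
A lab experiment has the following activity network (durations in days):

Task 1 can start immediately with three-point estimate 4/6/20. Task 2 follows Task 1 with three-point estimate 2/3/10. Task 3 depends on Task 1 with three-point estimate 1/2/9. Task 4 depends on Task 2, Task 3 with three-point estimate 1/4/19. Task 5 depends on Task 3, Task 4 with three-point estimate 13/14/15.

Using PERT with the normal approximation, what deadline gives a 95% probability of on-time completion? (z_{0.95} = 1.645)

39.0 days

te_Task 1 = (4 + 4·6 + 20)/6 = 48/6 = 8; σ²_Task 1 = ((20−4)/6)² = 7.111
te_Task 2 = (2 + 4·3 + 10)/6 = 24/6 = 4; σ²_Task 2 = ((10−2)/6)² = 1.778
te_Task 3 = (1 + 4·2 + 9)/6 = 18/6 = 3; σ²_Task 3 = ((9−1)/6)² = 1.778
te_Task 4 = (1 + 4·4 + 19)/6 = 36/6 = 6; σ²_Task 4 = ((19−1)/6)² = 9.000
te_Task 5 = (13 + 4·14 + 15)/6 = 84/6 = 14; σ²_Task 5 = ((15−13)/6)² = 0.111

Forward pass:
ES_Task 1 = 0; EF_Task 1 = 8
ES_Task 2 = 8; EF_Task 2 = 8+4 = 12
ES_Task 3 = 8; EF_Task 3 = 8+3 = 11
ES_Task 4 = max(EF_Task 2=12, EF_Task 3=11) = 12; EF_Task 4 = 12+6 = 18
ES_Task 5 = max(EF_Task 3=11, EF_Task 4=18) = 18; EF_Task 5 = 18+14 = 32
Expected project duration μ = 32 days. Critical path: Task 1 → Task 2 → Task 4 → Task 5.

Variance along critical path = 7.111 + 1.778 + 9.000 + 0.111 = 18.000; σ = 4.243 days.
D = μ + z·σ = 32 + 1.645·4.243 = 39.0 days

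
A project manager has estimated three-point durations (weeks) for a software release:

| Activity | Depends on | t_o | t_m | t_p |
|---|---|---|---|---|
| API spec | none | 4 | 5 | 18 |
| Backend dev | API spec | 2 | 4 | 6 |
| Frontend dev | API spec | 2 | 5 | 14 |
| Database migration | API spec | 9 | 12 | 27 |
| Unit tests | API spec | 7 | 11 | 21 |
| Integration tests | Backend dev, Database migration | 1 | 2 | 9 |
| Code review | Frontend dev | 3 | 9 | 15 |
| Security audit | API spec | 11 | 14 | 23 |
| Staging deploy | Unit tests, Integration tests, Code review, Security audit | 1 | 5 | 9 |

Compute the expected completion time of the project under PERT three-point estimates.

29 weeks

te_API spec = (4 + 4·5 + 18)/6 = 42/6 = 7
te_Backend dev = (2 + 4·4 + 6)/6 = 24/6 = 4
te_Frontend dev = (2 + 4·5 + 14)/6 = 36/6 = 6
te_Database migration = (9 + 4·12 + 27)/6 = 84/6 = 14
te_Unit tests = (7 + 4·11 + 21)/6 = 72/6 = 12
te_Integration tests = (1 + 4·2 + 9)/6 = 18/6 = 3
te_Code review = (3 + 4·9 + 15)/6 = 54/6 = 9
te_Security audit = (11 + 4·14 + 23)/6 = 90/6 = 15
te_Staging deploy = (1 + 4·5 + 9)/6 = 30/6 = 5

Forward pass:
ES_API spec = 0; EF_API spec = 7
ES_Backend dev = 7; EF_Backend dev = 7+4 = 11
ES_Frontend dev = 7; EF_Frontend dev = 7+6 = 13
ES_Database migration = 7; EF_Database migration = 7+14 = 21
ES_Unit tests = 7; EF_Unit tests = 7+12 = 19
ES_Integration tests = max(EF_Backend dev=11, EF_Database migration=21) = 21; EF_Integration tests = 21+3 = 24
ES_Code review = 13; EF_Code review = 13+9 = 22
ES_Security audit = 7; EF_Security audit = 7+15 = 22
ES_Staging deploy = max(EF_Unit tests=19, EF_Integration tests=24, EF_Code review=22, EF_Security audit=22) = 24; EF_Staging deploy = 24+5 = 29
Expected project duration μ = 29 weeks. Critical path: API spec → Database migration → Integration tests → Staging deploy.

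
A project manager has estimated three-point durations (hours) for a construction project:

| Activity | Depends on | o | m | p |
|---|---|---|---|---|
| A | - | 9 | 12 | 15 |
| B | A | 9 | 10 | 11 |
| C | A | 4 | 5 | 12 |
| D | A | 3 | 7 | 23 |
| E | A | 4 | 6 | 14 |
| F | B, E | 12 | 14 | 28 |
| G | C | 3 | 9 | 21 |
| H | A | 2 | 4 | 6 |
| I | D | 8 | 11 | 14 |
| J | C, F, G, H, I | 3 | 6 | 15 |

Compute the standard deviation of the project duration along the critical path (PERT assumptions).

3.50 hours

te_A = (9 + 4·12 + 15)/6 = 72/6 = 12; σ²_A = ((15−9)/6)² = 1.000
te_B = (9 + 4·10 + 11)/6 = 60/6 = 10; σ²_B = ((11−9)/6)² = 0.111
te_C = (4 + 4·5 + 12)/6 = 36/6 = 6; σ²_C = ((12−4)/6)² = 1.778
te_D = (3 + 4·7 + 23)/6 = 54/6 = 9; σ²_D = ((23−3)/6)² = 11.111
te_E = (4 + 4·6 + 14)/6 = 42/6 = 7; σ²_E = ((14−4)/6)² = 2.778
te_F = (12 + 4·14 + 28)/6 = 96/6 = 16; σ²_F = ((28−12)/6)² = 7.111
te_G = (3 + 4·9 + 21)/6 = 60/6 = 10; σ²_G = ((21−3)/6)² = 9.000
te_H = (2 + 4·4 + 6)/6 = 24/6 = 4; σ²_H = ((6−2)/6)² = 0.444
te_I = (8 + 4·11 + 14)/6 = 66/6 = 11; σ²_I = ((14−8)/6)² = 1.000
te_J = (3 + 4·6 + 15)/6 = 42/6 = 7; σ²_J = ((15−3)/6)² = 4.000

Forward pass:
ES_A = 0; EF_A = 12
ES_B = 12; EF_B = 12+10 = 22
ES_C = 12; EF_C = 12+6 = 18
ES_D = 12; EF_D = 12+9 = 21
ES_E = 12; EF_E = 12+7 = 19
ES_F = max(EF_B=22, EF_E=19) = 22; EF_F = 22+16 = 38
ES_G = 18; EF_G = 18+10 = 28
ES_H = 12; EF_H = 12+4 = 16
ES_I = 21; EF_I = 21+11 = 32
ES_J = max(EF_C=18, EF_F=38, EF_G=28, EF_H=16, EF_I=32) = 38; EF_J = 38+7 = 45
Expected project duration μ = 45 hours. Critical path: A → B → F → J.

Variance along critical path = 1.000 + 0.111 + 7.111 + 4.000 = 12.222
σ = √12.222 = 3.496 hours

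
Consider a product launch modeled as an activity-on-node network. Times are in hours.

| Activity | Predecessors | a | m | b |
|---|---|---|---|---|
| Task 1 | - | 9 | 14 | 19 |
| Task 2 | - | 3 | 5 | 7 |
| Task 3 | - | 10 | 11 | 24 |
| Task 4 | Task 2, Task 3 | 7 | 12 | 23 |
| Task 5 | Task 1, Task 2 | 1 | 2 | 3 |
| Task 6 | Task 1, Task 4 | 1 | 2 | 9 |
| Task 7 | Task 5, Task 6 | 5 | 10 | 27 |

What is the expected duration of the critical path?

41 hours

te_Task 1 = (9 + 4·14 + 19)/6 = 84/6 = 14
te_Task 2 = (3 + 4·5 + 7)/6 = 30/6 = 5
te_Task 3 = (10 + 4·11 + 24)/6 = 78/6 = 13
te_Task 4 = (7 + 4·12 + 23)/6 = 78/6 = 13
te_Task 5 = (1 + 4·2 + 3)/6 = 12/6 = 2
te_Task 6 = (1 + 4·2 + 9)/6 = 18/6 = 3
te_Task 7 = (5 + 4·10 + 27)/6 = 72/6 = 12

Forward pass:
ES_Task 1 = 0; EF_Task 1 = 14
ES_Task 2 = 0; EF_Task 2 = 5
ES_Task 3 = 0; EF_Task 3 = 13
ES_Task 4 = max(EF_Task 2=5, EF_Task 3=13) = 13; EF_Task 4 = 13+13 = 26
ES_Task 5 = max(EF_Task 1=14, EF_Task 2=5) = 14; EF_Task 5 = 14+2 = 16
ES_Task 6 = max(EF_Task 1=14, EF_Task 4=26) = 26; EF_Task 6 = 26+3 = 29
ES_Task 7 = max(EF_Task 5=16, EF_Task 6=29) = 29; EF_Task 7 = 29+12 = 41
Expected project duration μ = 41 hours. Critical path: Task 3 → Task 4 → Task 6 → Task 7.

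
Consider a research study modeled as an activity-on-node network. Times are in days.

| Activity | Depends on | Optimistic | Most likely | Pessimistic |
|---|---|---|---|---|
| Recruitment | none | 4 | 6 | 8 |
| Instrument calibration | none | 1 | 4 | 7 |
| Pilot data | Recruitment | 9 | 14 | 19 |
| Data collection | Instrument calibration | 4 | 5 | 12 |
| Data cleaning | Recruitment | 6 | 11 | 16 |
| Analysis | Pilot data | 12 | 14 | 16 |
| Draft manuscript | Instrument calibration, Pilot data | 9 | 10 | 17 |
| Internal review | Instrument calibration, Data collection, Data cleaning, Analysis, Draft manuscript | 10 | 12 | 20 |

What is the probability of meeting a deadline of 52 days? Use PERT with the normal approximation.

0.976

te_Recruitment = (4 + 4·6 + 8)/6 = 36/6 = 6; σ²_Recruitment = ((8−4)/6)² = 0.444
te_Instrument calibration = (1 + 4·4 + 7)/6 = 24/6 = 4; σ²_Instrument calibration = ((7−1)/6)² = 1.000
te_Pilot data = (9 + 4·14 + 19)/6 = 84/6 = 14; σ²_Pilot data = ((19−9)/6)² = 2.778
te_Data collection = (4 + 4·5 + 12)/6 = 36/6 = 6; σ²_Data collection = ((12−4)/6)² = 1.778
te_Data cleaning = (6 + 4·11 + 16)/6 = 66/6 = 11; σ²_Data cleaning = ((16−6)/6)² = 2.778
te_Analysis = (12 + 4·14 + 16)/6 = 84/6 = 14; σ²_Analysis = ((16−12)/6)² = 0.444
te_Draft manuscript = (9 + 4·10 + 17)/6 = 66/6 = 11; σ²_Draft manuscript = ((17−9)/6)² = 1.778
te_Internal review = (10 + 4·12 + 20)/6 = 78/6 = 13; σ²_Internal review = ((20−10)/6)² = 2.778

Forward pass:
ES_Recruitment = 0; EF_Recruitment = 6
ES_Instrument calibration = 0; EF_Instrument calibration = 4
ES_Pilot data = 6; EF_Pilot data = 6+14 = 20
ES_Data collection = 4; EF_Data collection = 4+6 = 10
ES_Data cleaning = 6; EF_Data cleaning = 6+11 = 17
ES_Analysis = 20; EF_Analysis = 20+14 = 34
ES_Draft manuscript = max(EF_Instrument calibration=4, EF_Pilot data=20) = 20; EF_Draft manuscript = 20+11 = 31
ES_Internal review = max(EF_Instrument calibration=4, EF_Data collection=10, EF_Data cleaning=17, EF_Analysis=34, EF_Draft manuscript=31) = 34; EF_Internal review = 34+13 = 47
Expected project duration μ = 47 days. Critical path: Recruitment → Pilot data → Analysis → Internal review.

Variance along critical path = 0.444 + 2.778 + 0.444 + 2.778 = 6.444; σ = √6.444 = 2.539 days.
Z = (52 − 47) / 2.539 = 1.970
P(T ≤ 52) = Φ(1.970) ≈ 0.976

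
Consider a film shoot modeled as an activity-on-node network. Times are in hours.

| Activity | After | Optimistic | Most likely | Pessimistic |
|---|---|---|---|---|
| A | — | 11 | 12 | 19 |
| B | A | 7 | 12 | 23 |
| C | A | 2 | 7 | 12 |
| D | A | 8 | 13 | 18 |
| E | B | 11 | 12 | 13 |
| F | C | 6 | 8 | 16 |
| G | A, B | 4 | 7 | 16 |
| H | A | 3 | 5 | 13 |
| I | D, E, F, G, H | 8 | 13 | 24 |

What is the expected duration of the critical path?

te_A = (11 + 4·12 + 19)/6 = 78/6 = 13
te_B = (7 + 4·12 + 23)/6 = 78/6 = 13
te_C = (2 + 4·7 + 12)/6 = 42/6 = 7
te_D = (8 + 4·13 + 18)/6 = 78/6 = 13
te_E = (11 + 4·12 + 13)/6 = 72/6 = 12
te_F = (6 + 4·8 + 16)/6 = 54/6 = 9
te_G = (4 + 4·7 + 16)/6 = 48/6 = 8
te_H = (3 + 4·5 + 13)/6 = 36/6 = 6
te_I = (8 + 4·13 + 24)/6 = 84/6 = 14

Forward pass:
ES_A = 0; EF_A = 13
ES_B = 13; EF_B = 13+13 = 26
ES_C = 13; EF_C = 13+7 = 20
ES_D = 13; EF_D = 13+13 = 26
ES_E = 26; EF_E = 26+12 = 38
ES_F = 20; EF_F = 20+9 = 29
ES_G = max(EF_A=13, EF_B=26) = 26; EF_G = 26+8 = 34
ES_H = 13; EF_H = 13+6 = 19
ES_I = max(EF_D=26, EF_E=38, EF_F=29, EF_G=34, EF_H=19) = 38; EF_I = 38+14 = 52
Expected project duration μ = 52 hours. Critical path: A → B → E → I.

52 hours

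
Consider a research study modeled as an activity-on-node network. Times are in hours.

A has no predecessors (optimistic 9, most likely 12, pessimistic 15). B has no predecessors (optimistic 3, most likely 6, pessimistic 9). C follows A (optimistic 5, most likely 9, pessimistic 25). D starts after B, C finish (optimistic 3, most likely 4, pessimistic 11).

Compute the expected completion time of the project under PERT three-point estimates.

te_A = (9 + 4·12 + 15)/6 = 72/6 = 12
te_B = (3 + 4·6 + 9)/6 = 36/6 = 6
te_C = (5 + 4·9 + 25)/6 = 66/6 = 11
te_D = (3 + 4·4 + 11)/6 = 30/6 = 5

Forward pass:
ES_A = 0; EF_A = 12
ES_B = 0; EF_B = 6
ES_C = 12; EF_C = 12+11 = 23
ES_D = max(EF_B=6, EF_C=23) = 23; EF_D = 23+5 = 28
Expected project duration μ = 28 hours. Critical path: A → C → D.

28 hours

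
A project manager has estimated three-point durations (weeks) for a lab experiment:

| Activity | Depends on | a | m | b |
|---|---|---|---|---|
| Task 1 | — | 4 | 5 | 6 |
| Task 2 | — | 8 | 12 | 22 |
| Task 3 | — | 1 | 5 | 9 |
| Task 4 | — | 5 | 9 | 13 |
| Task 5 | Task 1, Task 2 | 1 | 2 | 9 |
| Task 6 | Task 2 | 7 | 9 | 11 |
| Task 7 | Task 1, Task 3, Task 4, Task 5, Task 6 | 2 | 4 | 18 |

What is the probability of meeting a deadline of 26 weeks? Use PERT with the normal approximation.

0.290

te_Task 1 = (4 + 4·5 + 6)/6 = 30/6 = 5; σ²_Task 1 = ((6−4)/6)² = 0.111
te_Task 2 = (8 + 4·12 + 22)/6 = 78/6 = 13; σ²_Task 2 = ((22−8)/6)² = 5.444
te_Task 3 = (1 + 4·5 + 9)/6 = 30/6 = 5; σ²_Task 3 = ((9−1)/6)² = 1.778
te_Task 4 = (5 + 4·9 + 13)/6 = 54/6 = 9; σ²_Task 4 = ((13−5)/6)² = 1.778
te_Task 5 = (1 + 4·2 + 9)/6 = 18/6 = 3; σ²_Task 5 = ((9−1)/6)² = 1.778
te_Task 6 = (7 + 4·9 + 11)/6 = 54/6 = 9; σ²_Task 6 = ((11−7)/6)² = 0.444
te_Task 7 = (2 + 4·4 + 18)/6 = 36/6 = 6; σ²_Task 7 = ((18−2)/6)² = 7.111

Forward pass:
ES_Task 1 = 0; EF_Task 1 = 5
ES_Task 2 = 0; EF_Task 2 = 13
ES_Task 3 = 0; EF_Task 3 = 5
ES_Task 4 = 0; EF_Task 4 = 9
ES_Task 5 = max(EF_Task 1=5, EF_Task 2=13) = 13; EF_Task 5 = 13+3 = 16
ES_Task 6 = 13; EF_Task 6 = 13+9 = 22
ES_Task 7 = max(EF_Task 1=5, EF_Task 3=5, EF_Task 4=9, EF_Task 5=16, EF_Task 6=22) = 22; EF_Task 7 = 22+6 = 28
Expected project duration μ = 28 weeks. Critical path: Task 2 → Task 6 → Task 7.

Variance along critical path = 5.444 + 0.444 + 7.111 = 13.000; σ = √13.000 = 3.606 weeks.
Z = (26 − 28) / 3.606 = -0.555
P(T ≤ 26) = Φ(-0.555) ≈ 0.290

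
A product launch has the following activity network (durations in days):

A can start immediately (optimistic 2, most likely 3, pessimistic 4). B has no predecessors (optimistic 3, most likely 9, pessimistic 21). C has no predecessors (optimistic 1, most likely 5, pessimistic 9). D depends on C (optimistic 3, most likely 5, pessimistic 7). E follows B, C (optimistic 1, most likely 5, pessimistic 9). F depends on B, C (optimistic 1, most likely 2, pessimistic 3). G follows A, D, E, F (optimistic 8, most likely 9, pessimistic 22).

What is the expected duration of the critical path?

te_A = (2 + 4·3 + 4)/6 = 18/6 = 3
te_B = (3 + 4·9 + 21)/6 = 60/6 = 10
te_C = (1 + 4·5 + 9)/6 = 30/6 = 5
te_D = (3 + 4·5 + 7)/6 = 30/6 = 5
te_E = (1 + 4·5 + 9)/6 = 30/6 = 5
te_F = (1 + 4·2 + 3)/6 = 12/6 = 2
te_G = (8 + 4·9 + 22)/6 = 66/6 = 11

Forward pass:
ES_A = 0; EF_A = 3
ES_B = 0; EF_B = 10
ES_C = 0; EF_C = 5
ES_D = 5; EF_D = 5+5 = 10
ES_E = max(EF_B=10, EF_C=5) = 10; EF_E = 10+5 = 15
ES_F = max(EF_B=10, EF_C=5) = 10; EF_F = 10+2 = 12
ES_G = max(EF_A=3, EF_D=10, EF_E=15, EF_F=12) = 15; EF_G = 15+11 = 26
Expected project duration μ = 26 days. Critical path: B → E → G.

26 days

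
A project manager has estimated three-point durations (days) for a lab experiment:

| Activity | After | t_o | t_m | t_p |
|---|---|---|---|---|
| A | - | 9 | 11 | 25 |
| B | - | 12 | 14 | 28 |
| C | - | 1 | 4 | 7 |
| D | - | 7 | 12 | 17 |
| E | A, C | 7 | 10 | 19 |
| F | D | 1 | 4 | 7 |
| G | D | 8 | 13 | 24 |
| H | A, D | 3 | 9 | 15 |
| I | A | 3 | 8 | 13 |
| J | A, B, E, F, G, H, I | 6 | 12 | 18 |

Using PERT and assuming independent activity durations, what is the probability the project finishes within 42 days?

0.858

te_A = (9 + 4·11 + 25)/6 = 78/6 = 13; σ²_A = ((25−9)/6)² = 7.111
te_B = (12 + 4·14 + 28)/6 = 96/6 = 16; σ²_B = ((28−12)/6)² = 7.111
te_C = (1 + 4·4 + 7)/6 = 24/6 = 4; σ²_C = ((7−1)/6)² = 1.000
te_D = (7 + 4·12 + 17)/6 = 72/6 = 12; σ²_D = ((17−7)/6)² = 2.778
te_E = (7 + 4·10 + 19)/6 = 66/6 = 11; σ²_E = ((19−7)/6)² = 4.000
te_F = (1 + 4·4 + 7)/6 = 24/6 = 4; σ²_F = ((7−1)/6)² = 1.000
te_G = (8 + 4·13 + 24)/6 = 84/6 = 14; σ²_G = ((24−8)/6)² = 7.111
te_H = (3 + 4·9 + 15)/6 = 54/6 = 9; σ²_H = ((15−3)/6)² = 4.000
te_I = (3 + 4·8 + 13)/6 = 48/6 = 8; σ²_I = ((13−3)/6)² = 2.778
te_J = (6 + 4·12 + 18)/6 = 72/6 = 12; σ²_J = ((18−6)/6)² = 4.000

Forward pass:
ES_A = 0; EF_A = 13
ES_B = 0; EF_B = 16
ES_C = 0; EF_C = 4
ES_D = 0; EF_D = 12
ES_E = max(EF_A=13, EF_C=4) = 13; EF_E = 13+11 = 24
ES_F = 12; EF_F = 12+4 = 16
ES_G = 12; EF_G = 12+14 = 26
ES_H = max(EF_A=13, EF_D=12) = 13; EF_H = 13+9 = 22
ES_I = 13; EF_I = 13+8 = 21
ES_J = max(EF_A=13, EF_B=16, EF_E=24, EF_F=16, EF_G=26, EF_H=22, EF_I=21) = 26; EF_J = 26+12 = 38
Expected project duration μ = 38 days. Critical path: D → G → J.

Variance along critical path = 2.778 + 7.111 + 4.000 = 13.889; σ = √13.889 = 3.727 days.
Z = (42 − 38) / 3.727 = 1.073
P(T ≤ 42) = Φ(1.073) ≈ 0.858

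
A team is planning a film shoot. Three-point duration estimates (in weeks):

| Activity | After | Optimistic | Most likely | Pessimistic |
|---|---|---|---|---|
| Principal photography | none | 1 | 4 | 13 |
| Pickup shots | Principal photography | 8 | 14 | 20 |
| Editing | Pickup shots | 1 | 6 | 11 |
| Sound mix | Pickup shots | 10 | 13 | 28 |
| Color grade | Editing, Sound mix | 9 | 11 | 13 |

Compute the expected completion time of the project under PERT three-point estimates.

45 weeks

te_Principal photography = (1 + 4·4 + 13)/6 = 30/6 = 5
te_Pickup shots = (8 + 4·14 + 20)/6 = 84/6 = 14
te_Editing = (1 + 4·6 + 11)/6 = 36/6 = 6
te_Sound mix = (10 + 4·13 + 28)/6 = 90/6 = 15
te_Color grade = (9 + 4·11 + 13)/6 = 66/6 = 11

Forward pass:
ES_Principal photography = 0; EF_Principal photography = 5
ES_Pickup shots = 5; EF_Pickup shots = 5+14 = 19
ES_Editing = 19; EF_Editing = 19+6 = 25
ES_Sound mix = 19; EF_Sound mix = 19+15 = 34
ES_Color grade = max(EF_Editing=25, EF_Sound mix=34) = 34; EF_Color grade = 34+11 = 45
Expected project duration μ = 45 weeks. Critical path: Principal photography → Pickup shots → Sound mix → Color grade.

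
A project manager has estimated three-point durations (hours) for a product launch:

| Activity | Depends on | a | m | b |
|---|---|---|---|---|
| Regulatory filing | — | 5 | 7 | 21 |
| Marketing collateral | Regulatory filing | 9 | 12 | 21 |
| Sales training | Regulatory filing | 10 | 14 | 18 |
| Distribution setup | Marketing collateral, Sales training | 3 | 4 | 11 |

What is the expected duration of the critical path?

28 hours

te_Regulatory filing = (5 + 4·7 + 21)/6 = 54/6 = 9
te_Marketing collateral = (9 + 4·12 + 21)/6 = 78/6 = 13
te_Sales training = (10 + 4·14 + 18)/6 = 84/6 = 14
te_Distribution setup = (3 + 4·4 + 11)/6 = 30/6 = 5

Forward pass:
ES_Regulatory filing = 0; EF_Regulatory filing = 9
ES_Marketing collateral = 9; EF_Marketing collateral = 9+13 = 22
ES_Sales training = 9; EF_Sales training = 9+14 = 23
ES_Distribution setup = max(EF_Marketing collateral=22, EF_Sales training=23) = 23; EF_Distribution setup = 23+5 = 28
Expected project duration μ = 28 hours. Critical path: Regulatory filing → Sales training → Distribution setup.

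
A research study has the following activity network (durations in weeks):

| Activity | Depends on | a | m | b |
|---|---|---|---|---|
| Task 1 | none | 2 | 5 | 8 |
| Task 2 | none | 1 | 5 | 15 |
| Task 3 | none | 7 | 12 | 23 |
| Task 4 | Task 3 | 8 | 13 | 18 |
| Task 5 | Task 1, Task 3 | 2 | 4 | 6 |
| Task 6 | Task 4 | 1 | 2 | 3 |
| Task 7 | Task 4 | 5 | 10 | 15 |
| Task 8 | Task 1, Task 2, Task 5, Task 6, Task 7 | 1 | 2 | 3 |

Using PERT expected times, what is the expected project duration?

38 weeks

te_Task 1 = (2 + 4·5 + 8)/6 = 30/6 = 5
te_Task 2 = (1 + 4·5 + 15)/6 = 36/6 = 6
te_Task 3 = (7 + 4·12 + 23)/6 = 78/6 = 13
te_Task 4 = (8 + 4·13 + 18)/6 = 78/6 = 13
te_Task 5 = (2 + 4·4 + 6)/6 = 24/6 = 4
te_Task 6 = (1 + 4·2 + 3)/6 = 12/6 = 2
te_Task 7 = (5 + 4·10 + 15)/6 = 60/6 = 10
te_Task 8 = (1 + 4·2 + 3)/6 = 12/6 = 2

Forward pass:
ES_Task 1 = 0; EF_Task 1 = 5
ES_Task 2 = 0; EF_Task 2 = 6
ES_Task 3 = 0; EF_Task 3 = 13
ES_Task 4 = 13; EF_Task 4 = 13+13 = 26
ES_Task 5 = max(EF_Task 1=5, EF_Task 3=13) = 13; EF_Task 5 = 13+4 = 17
ES_Task 6 = 26; EF_Task 6 = 26+2 = 28
ES_Task 7 = 26; EF_Task 7 = 26+10 = 36
ES_Task 8 = max(EF_Task 1=5, EF_Task 2=6, EF_Task 5=17, EF_Task 6=28, EF_Task 7=36) = 36; EF_Task 8 = 36+2 = 38
Expected project duration μ = 38 weeks. Critical path: Task 3 → Task 4 → Task 7 → Task 8.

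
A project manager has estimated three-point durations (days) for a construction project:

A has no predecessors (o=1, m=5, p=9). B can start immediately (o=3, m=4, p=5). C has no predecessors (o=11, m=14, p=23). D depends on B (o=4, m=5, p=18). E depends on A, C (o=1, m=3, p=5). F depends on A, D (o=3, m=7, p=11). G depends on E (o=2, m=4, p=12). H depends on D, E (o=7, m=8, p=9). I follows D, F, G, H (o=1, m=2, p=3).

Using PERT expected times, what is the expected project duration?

28 days

te_A = (1 + 4·5 + 9)/6 = 30/6 = 5
te_B = (3 + 4·4 + 5)/6 = 24/6 = 4
te_C = (11 + 4·14 + 23)/6 = 90/6 = 15
te_D = (4 + 4·5 + 18)/6 = 42/6 = 7
te_E = (1 + 4·3 + 5)/6 = 18/6 = 3
te_F = (3 + 4·7 + 11)/6 = 42/6 = 7
te_G = (2 + 4·4 + 12)/6 = 30/6 = 5
te_H = (7 + 4·8 + 9)/6 = 48/6 = 8
te_I = (1 + 4·2 + 3)/6 = 12/6 = 2

Forward pass:
ES_A = 0; EF_A = 5
ES_B = 0; EF_B = 4
ES_C = 0; EF_C = 15
ES_D = 4; EF_D = 4+7 = 11
ES_E = max(EF_A=5, EF_C=15) = 15; EF_E = 15+3 = 18
ES_F = max(EF_A=5, EF_D=11) = 11; EF_F = 11+7 = 18
ES_G = 18; EF_G = 18+5 = 23
ES_H = max(EF_D=11, EF_E=18) = 18; EF_H = 18+8 = 26
ES_I = max(EF_D=11, EF_F=18, EF_G=23, EF_H=26) = 26; EF_I = 26+2 = 28
Expected project duration μ = 28 days. Critical path: C → E → H → I.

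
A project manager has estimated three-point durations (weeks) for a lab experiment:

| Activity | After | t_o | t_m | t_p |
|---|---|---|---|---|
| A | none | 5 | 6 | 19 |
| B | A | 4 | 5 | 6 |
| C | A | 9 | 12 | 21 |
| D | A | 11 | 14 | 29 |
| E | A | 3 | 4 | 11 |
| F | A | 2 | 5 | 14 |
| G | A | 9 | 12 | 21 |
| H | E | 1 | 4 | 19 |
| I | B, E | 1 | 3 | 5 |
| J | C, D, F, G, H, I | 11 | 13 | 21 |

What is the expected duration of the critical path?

te_A = (5 + 4·6 + 19)/6 = 48/6 = 8
te_B = (4 + 4·5 + 6)/6 = 30/6 = 5
te_C = (9 + 4·12 + 21)/6 = 78/6 = 13
te_D = (11 + 4·14 + 29)/6 = 96/6 = 16
te_E = (3 + 4·4 + 11)/6 = 30/6 = 5
te_F = (2 + 4·5 + 14)/6 = 36/6 = 6
te_G = (9 + 4·12 + 21)/6 = 78/6 = 13
te_H = (1 + 4·4 + 19)/6 = 36/6 = 6
te_I = (1 + 4·3 + 5)/6 = 18/6 = 3
te_J = (11 + 4·13 + 21)/6 = 84/6 = 14

Forward pass:
ES_A = 0; EF_A = 8
ES_B = 8; EF_B = 8+5 = 13
ES_C = 8; EF_C = 8+13 = 21
ES_D = 8; EF_D = 8+16 = 24
ES_E = 8; EF_E = 8+5 = 13
ES_F = 8; EF_F = 8+6 = 14
ES_G = 8; EF_G = 8+13 = 21
ES_H = 13; EF_H = 13+6 = 19
ES_I = max(EF_B=13, EF_E=13) = 13; EF_I = 13+3 = 16
ES_J = max(EF_C=21, EF_D=24, EF_F=14, EF_G=21, EF_H=19, EF_I=16) = 24; EF_J = 24+14 = 38
Expected project duration μ = 38 weeks. Critical path: A → D → J.

38 weeks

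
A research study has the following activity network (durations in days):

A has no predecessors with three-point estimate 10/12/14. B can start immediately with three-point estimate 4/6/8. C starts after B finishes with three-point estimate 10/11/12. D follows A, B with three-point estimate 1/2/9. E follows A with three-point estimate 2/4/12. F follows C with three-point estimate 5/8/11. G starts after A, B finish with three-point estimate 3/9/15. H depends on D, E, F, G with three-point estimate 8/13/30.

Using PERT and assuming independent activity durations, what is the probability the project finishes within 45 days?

0.902

te_A = (10 + 4·12 + 14)/6 = 72/6 = 12; σ²_A = ((14−10)/6)² = 0.444
te_B = (4 + 4·6 + 8)/6 = 36/6 = 6; σ²_B = ((8−4)/6)² = 0.444
te_C = (10 + 4·11 + 12)/6 = 66/6 = 11; σ²_C = ((12−10)/6)² = 0.111
te_D = (1 + 4·2 + 9)/6 = 18/6 = 3; σ²_D = ((9−1)/6)² = 1.778
te_E = (2 + 4·4 + 12)/6 = 30/6 = 5; σ²_E = ((12−2)/6)² = 2.778
te_F = (5 + 4·8 + 11)/6 = 48/6 = 8; σ²_F = ((11−5)/6)² = 1.000
te_G = (3 + 4·9 + 15)/6 = 54/6 = 9; σ²_G = ((15−3)/6)² = 4.000
te_H = (8 + 4·13 + 30)/6 = 90/6 = 15; σ²_H = ((30−8)/6)² = 13.444

Forward pass:
ES_A = 0; EF_A = 12
ES_B = 0; EF_B = 6
ES_C = 6; EF_C = 6+11 = 17
ES_D = max(EF_A=12, EF_B=6) = 12; EF_D = 12+3 = 15
ES_E = 12; EF_E = 12+5 = 17
ES_F = 17; EF_F = 17+8 = 25
ES_G = max(EF_A=12, EF_B=6) = 12; EF_G = 12+9 = 21
ES_H = max(EF_D=15, EF_E=17, EF_F=25, EF_G=21) = 25; EF_H = 25+15 = 40
Expected project duration μ = 40 days. Critical path: B → C → F → H.

Variance along critical path = 0.444 + 0.111 + 1.000 + 13.444 = 15.000; σ = √15.000 = 3.873 days.
Z = (45 − 40) / 3.873 = 1.291
P(T ≤ 45) = Φ(1.291) ≈ 0.902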